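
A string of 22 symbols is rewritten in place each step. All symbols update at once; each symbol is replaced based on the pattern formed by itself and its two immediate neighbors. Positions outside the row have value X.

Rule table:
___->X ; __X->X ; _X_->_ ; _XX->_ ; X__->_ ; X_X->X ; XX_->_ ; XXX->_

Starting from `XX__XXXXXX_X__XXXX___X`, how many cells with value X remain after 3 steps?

5

step 1: ___X______X__X_____XX_
step 2: _XX__XXXXX__X__XXXX__X
step 3: X___X______X__X_____X_
count of X: 5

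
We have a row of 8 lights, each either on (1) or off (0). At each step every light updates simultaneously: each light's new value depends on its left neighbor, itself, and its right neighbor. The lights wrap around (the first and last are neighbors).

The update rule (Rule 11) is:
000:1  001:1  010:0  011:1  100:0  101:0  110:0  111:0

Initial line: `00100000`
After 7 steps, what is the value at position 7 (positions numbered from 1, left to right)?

11001111
00011000
11110011
00000110
11111100
10000001
00111111
position 7 holds 1

1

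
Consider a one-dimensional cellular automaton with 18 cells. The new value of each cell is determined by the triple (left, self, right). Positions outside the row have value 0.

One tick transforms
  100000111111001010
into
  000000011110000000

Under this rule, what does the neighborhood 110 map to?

At position 11 the neighborhood is 110; the next row has 0 there.

0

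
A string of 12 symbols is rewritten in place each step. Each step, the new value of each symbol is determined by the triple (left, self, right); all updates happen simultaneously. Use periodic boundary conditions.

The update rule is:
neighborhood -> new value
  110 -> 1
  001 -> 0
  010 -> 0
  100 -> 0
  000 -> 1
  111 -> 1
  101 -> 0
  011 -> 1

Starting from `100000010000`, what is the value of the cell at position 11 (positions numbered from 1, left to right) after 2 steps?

1

step 1: 001111000110
step 2: 101111010110
position 11 holds 1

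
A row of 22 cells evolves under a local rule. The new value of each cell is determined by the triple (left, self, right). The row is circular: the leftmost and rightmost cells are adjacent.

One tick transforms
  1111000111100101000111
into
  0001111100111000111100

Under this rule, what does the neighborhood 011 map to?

1

At position 7 the neighborhood is 011; the next row has 1 there.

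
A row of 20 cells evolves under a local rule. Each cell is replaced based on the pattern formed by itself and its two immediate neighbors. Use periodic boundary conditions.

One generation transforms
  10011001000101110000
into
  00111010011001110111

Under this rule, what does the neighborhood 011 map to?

1

At position 3 the neighborhood is 011; the next row has 1 there.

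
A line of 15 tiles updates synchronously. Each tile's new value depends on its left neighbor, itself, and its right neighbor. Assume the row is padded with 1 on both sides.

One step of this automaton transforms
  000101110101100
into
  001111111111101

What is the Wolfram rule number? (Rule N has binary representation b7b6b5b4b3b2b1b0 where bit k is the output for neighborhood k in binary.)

238

position 6: 111 → 1  (bit 7 = 1)
position 7: 110 → 1  (bit 6 = 1)
position 4: 101 → 1  (bit 5 = 1)
position 0: 100 → 0  (bit 4 = 0)
position 5: 011 → 1  (bit 3 = 1)
position 3: 010 → 1  (bit 2 = 1)
position 2: 001 → 1  (bit 1 = 1)
position 1: 000 → 0  (bit 0 = 0)
bits b7..b0 = 11101110 = 238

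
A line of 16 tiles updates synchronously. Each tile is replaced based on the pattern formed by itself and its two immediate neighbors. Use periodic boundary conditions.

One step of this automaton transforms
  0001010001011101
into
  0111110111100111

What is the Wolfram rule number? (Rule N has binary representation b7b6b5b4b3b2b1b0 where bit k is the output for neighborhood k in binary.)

position 12: 111 → 0  (bit 7 = 0)
position 13: 110 → 1  (bit 6 = 1)
position 4: 101 → 1  (bit 5 = 1)
position 0: 100 → 0  (bit 4 = 0)
position 11: 011 → 0  (bit 3 = 0)
position 3: 010 → 1  (bit 2 = 1)
position 2: 001 → 1  (bit 1 = 1)
position 1: 000 → 1  (bit 0 = 1)
bits b7..b0 = 01100111 = 103

103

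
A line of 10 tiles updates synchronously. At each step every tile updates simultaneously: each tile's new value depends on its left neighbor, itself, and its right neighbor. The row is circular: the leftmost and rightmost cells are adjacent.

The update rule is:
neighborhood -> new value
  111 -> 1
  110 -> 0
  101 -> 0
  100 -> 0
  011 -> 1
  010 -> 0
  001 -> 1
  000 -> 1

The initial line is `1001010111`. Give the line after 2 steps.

0100111110

step 1: 0010000111
step 2: 0100111110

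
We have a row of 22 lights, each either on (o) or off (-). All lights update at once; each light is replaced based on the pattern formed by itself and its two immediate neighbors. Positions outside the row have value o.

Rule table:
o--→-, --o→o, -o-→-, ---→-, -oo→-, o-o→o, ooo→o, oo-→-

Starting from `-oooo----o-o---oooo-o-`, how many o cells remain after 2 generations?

generation 1: o-oo----o-o---o-oo-o-o
generation 2: -o-----o-o---o-o--o-o-
count of o: 7

7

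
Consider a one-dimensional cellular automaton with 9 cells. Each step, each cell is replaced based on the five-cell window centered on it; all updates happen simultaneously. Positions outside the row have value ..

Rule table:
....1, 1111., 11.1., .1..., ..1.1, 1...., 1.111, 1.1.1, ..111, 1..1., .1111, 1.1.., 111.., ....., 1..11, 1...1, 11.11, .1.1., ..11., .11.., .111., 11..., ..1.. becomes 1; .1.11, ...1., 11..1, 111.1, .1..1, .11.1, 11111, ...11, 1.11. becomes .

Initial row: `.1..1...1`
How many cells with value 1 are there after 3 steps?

5

.1.1111.1
.1.111.11
.1.11.1.1
count of 1: 5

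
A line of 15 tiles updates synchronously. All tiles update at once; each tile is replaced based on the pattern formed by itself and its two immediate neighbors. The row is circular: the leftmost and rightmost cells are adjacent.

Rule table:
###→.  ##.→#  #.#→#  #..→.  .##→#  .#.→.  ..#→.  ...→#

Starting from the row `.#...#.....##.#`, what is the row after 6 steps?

step 1: #..#...###.###.
step 2: .....#.#.###.##
step 3: .###..#.##.####
step 4: ##.#...#####..#
step 5: .##..#.#...#..#
step 6: ###...#..#.....

###...#..#.....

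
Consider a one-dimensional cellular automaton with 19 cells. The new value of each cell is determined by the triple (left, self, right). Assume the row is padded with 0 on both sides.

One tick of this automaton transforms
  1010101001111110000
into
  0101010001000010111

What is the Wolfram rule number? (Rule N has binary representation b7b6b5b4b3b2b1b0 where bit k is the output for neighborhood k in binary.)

105

position 10: 111 → 0  (bit 7 = 0)
position 14: 110 → 1  (bit 6 = 1)
position 1: 101 → 1  (bit 5 = 1)
position 7: 100 → 0  (bit 4 = 0)
position 9: 011 → 1  (bit 3 = 1)
position 0: 010 → 0  (bit 2 = 0)
position 8: 001 → 0  (bit 1 = 0)
position 16: 000 → 1  (bit 0 = 1)
bits b7..b0 = 01101001 = 105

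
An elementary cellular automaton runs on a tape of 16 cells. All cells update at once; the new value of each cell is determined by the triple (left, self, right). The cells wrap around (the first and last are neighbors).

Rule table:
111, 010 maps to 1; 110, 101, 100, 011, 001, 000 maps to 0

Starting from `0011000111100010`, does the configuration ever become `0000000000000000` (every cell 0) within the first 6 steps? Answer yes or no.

no

step 1: 0000000011000010
step 2: 0000000000000010
step 3: 0000000000000010  (fixed point — unchanged through step 6)
step 6 is 0000000000000010, still not uniform 0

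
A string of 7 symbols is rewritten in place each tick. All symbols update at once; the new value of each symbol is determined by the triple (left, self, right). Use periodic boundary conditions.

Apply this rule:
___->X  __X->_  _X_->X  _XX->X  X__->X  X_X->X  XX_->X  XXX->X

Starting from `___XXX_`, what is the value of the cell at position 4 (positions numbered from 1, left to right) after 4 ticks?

tick 1: XX_XXXX
tick 2: XXXXXXX
tick 3: XXXXXXX  (fixed point — unchanged through tick 4)
position 4 holds X

X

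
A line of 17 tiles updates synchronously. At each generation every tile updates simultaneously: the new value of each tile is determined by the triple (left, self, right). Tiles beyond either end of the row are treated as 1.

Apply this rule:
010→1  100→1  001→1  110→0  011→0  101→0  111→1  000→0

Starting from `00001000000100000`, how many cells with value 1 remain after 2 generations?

8

generation 1: 10011100001110001
generation 2: 01101010010101010
count of 1: 8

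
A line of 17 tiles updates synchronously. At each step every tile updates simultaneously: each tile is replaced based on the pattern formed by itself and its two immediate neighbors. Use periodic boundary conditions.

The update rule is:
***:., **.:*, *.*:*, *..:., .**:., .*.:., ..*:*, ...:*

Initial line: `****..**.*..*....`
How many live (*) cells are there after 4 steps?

8

step 1: ...*.*.**..*..***
step 2: .**.*.*.*.*..*..*
step 3: *.**.*.*.*..*..*.
step 4: .*.**.*.*..*..*.*
count of *: 8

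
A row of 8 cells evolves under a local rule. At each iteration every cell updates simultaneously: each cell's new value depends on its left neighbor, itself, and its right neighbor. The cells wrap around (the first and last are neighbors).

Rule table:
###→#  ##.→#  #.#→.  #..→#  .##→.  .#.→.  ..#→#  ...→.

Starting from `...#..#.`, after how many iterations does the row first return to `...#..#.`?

..#.##.#
##...#..
.##.#.##
..#....#
##.#..#.
.#..##..
#.##.##.
...#..#.

8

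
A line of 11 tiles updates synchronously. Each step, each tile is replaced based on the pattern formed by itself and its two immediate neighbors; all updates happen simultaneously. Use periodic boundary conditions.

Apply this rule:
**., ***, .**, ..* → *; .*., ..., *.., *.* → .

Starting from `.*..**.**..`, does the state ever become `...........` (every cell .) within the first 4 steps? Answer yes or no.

no

*..***.**..
..****.**.*
.*****.**..
******.**..
step 4 is ******.**.., still not uniform .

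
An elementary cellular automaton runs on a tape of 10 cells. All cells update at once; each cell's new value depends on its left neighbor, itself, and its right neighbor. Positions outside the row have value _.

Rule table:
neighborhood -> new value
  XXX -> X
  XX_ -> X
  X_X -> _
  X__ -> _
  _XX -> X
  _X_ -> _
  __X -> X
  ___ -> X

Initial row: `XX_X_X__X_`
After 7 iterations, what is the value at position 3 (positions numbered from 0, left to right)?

X

iteration 1: XX_____X__
iteration 2: XX_XXXX__X
iteration 3: XX_XXXX_X_
iteration 4: XX_XXXX___
iteration 5: XX_XXXX_XX
iteration 6: XX_XXXX_XX  (fixed point — unchanged through iteration 7)
position 3 holds X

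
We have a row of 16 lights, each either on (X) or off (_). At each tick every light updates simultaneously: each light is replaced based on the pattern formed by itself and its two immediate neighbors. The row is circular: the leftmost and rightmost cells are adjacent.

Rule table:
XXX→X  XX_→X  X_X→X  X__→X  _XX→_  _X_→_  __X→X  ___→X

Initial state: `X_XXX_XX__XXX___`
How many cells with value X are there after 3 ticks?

12

_X_XXX_XXX_XXXXX
X_X_XXX_XXX_XXXX
XX_X_XXX_XXX_XXX
count of X: 12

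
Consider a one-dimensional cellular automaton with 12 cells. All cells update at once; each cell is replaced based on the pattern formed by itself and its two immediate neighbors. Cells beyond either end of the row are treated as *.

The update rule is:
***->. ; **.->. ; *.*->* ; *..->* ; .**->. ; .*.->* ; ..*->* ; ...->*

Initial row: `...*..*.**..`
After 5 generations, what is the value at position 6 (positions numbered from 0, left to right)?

*

********..**
........**..
********..**  (repeats generation 1; period 2)
generation 5: ********..**
position 6 holds *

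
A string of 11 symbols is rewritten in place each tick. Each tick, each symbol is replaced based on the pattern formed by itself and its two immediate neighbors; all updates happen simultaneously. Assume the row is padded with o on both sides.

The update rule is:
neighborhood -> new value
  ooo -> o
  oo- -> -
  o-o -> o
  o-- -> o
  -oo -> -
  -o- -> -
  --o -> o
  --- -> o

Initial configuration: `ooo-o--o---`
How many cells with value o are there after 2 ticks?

6

oo-o-oo-ooo
o-o-o--o-oo
count of o: 6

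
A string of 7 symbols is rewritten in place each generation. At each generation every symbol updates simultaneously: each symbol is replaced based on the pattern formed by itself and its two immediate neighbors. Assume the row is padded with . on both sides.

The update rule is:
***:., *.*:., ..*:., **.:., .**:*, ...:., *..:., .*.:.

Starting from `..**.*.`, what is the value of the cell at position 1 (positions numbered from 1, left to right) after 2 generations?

.

..*....
.......
position 1 holds .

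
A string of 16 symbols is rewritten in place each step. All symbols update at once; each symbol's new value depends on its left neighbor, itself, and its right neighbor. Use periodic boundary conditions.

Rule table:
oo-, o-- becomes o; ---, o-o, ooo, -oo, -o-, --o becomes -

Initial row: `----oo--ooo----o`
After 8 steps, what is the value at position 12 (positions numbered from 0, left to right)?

o

step 1: o----oo---oo----
step 2: -o----oo---oo---
step 3: --o----oo---oo--
step 4: ---o----oo---oo-
step 5: ----o----oo---oo
step 6: o----o----oo---o
step 7: oo----o----oo---
step 8: -oo----o----oo--
position 12 holds o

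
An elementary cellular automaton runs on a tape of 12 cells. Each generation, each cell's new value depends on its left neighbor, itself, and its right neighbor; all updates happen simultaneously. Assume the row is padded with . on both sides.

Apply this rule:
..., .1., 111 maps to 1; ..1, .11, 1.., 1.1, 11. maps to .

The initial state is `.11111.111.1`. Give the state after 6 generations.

1..1..1.1..1

..111...1..1
1..1..1.1..1
1..1..1.1..1  (fixed point — unchanged through generation 6)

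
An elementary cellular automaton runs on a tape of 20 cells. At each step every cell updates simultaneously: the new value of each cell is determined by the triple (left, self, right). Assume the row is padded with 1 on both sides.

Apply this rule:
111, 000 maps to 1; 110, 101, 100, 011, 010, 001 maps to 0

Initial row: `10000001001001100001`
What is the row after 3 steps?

01000000111111001110

00111100000000001100
00011001111111100000
01000000111111001110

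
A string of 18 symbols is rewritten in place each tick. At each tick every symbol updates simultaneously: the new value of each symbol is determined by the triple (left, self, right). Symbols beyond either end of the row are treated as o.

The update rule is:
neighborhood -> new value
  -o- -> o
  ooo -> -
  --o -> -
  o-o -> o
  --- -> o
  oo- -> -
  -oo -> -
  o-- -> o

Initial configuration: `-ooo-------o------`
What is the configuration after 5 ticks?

o---oooooo-oooooo-
-oo-------o------o
o--oooooo-oooooo--
-o-------o------o-
oooooooo-oooooo-oo

oooooooo-oooooo-oo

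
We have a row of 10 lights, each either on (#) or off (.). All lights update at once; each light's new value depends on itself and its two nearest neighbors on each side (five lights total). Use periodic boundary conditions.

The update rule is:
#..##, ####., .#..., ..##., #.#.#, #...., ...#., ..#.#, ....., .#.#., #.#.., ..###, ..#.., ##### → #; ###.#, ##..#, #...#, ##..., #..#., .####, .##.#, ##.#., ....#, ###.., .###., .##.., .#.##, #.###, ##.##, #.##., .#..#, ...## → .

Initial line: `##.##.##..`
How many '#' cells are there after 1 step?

2

step 1: #........#
count of #: 2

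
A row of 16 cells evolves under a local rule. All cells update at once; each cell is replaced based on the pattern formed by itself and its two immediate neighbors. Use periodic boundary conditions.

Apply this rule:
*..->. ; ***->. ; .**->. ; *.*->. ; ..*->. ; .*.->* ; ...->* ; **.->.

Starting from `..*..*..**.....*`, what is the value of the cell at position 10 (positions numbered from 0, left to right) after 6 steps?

step 1: ..*..*.....***.*
step 2: ..*..*.***.....*
step 3: ..*..*.....***.*  (repeats step 1; period 2)
step 6: ..*..*.***.....*
position 10 holds .

.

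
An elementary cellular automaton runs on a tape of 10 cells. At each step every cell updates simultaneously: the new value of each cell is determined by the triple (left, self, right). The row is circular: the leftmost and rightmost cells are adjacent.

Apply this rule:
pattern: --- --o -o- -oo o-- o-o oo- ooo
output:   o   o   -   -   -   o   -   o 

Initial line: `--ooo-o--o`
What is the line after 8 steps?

step 1: -o-o-o--o-
step 2: o-o-o--o--
step 3: -o-o--o--o
step 4: o-o--o--o-
step 5: -o--o--o-o
step 6: o--o--o-o-
step 7: --o--o-o-o
step 8: -o--o-o-o-

-o--o-o-o-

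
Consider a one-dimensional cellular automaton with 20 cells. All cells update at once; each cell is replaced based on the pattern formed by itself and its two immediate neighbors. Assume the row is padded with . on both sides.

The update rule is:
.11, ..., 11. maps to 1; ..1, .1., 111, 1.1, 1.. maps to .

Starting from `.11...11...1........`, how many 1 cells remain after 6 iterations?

iteration 1: .11.1.11.1...1111111
iteration 2: .11...11...1.1.....1
iteration 3: .11.1.11.1.....111..
iteration 4: .11...11...111.1.1.1
iteration 5: .11.1.11.1.1.1......
iteration 6: .11...11.......11111
count of 1: 9

9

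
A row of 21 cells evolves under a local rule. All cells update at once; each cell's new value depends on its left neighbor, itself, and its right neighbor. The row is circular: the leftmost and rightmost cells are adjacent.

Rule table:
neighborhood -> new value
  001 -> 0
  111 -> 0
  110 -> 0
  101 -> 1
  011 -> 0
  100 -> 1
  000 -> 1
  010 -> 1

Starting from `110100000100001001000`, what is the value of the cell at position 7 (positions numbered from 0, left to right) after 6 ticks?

tick 1: 001111110111101101110
tick 2: 100000001000010010001
tick 3: 011111101111011011100
tick 4: 000000010000100100011
tick 5: 111111011110110111000
tick 6: 000000100001001000110
position 7 holds 0

0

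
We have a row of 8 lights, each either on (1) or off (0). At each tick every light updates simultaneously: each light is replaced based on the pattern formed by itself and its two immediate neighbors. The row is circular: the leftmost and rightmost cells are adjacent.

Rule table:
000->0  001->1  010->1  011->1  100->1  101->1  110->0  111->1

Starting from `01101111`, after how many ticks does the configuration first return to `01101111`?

11011110
10111101
01111011
11110110
11101101
11011011
10110111
01101111

8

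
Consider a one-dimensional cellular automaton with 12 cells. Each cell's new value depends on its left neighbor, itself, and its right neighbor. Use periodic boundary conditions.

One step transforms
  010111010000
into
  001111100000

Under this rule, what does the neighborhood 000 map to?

0

At position 9 the neighborhood is 000; the next row has 0 there.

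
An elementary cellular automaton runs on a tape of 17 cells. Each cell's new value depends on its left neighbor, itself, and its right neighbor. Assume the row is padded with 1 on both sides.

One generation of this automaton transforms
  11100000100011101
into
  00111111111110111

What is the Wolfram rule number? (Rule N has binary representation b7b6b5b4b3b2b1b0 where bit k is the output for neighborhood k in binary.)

position 0: 111 → 0  (bit 7 = 0)
position 2: 110 → 1  (bit 6 = 1)
position 15: 101 → 1  (bit 5 = 1)
position 3: 100 → 1  (bit 4 = 1)
position 12: 011 → 1  (bit 3 = 1)
position 8: 010 → 1  (bit 2 = 1)
position 7: 001 → 1  (bit 1 = 1)
position 4: 000 → 1  (bit 0 = 1)
bits b7..b0 = 01111111 = 127

127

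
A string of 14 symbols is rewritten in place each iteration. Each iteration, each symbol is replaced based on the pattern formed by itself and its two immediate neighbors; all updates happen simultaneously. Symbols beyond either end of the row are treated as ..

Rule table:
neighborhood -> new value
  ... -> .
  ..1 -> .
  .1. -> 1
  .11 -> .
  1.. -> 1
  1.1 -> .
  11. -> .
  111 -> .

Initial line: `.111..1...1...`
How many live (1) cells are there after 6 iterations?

....1.11..11..
....1...1...1.
....11..11..11
......1...1...
......11..11..
........1...1.
count of 1: 2

2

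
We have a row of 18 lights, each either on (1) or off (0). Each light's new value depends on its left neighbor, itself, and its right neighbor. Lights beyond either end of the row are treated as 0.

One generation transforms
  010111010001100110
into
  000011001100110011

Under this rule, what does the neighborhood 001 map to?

At position 0 the neighborhood is 001; the next row has 0 there.

0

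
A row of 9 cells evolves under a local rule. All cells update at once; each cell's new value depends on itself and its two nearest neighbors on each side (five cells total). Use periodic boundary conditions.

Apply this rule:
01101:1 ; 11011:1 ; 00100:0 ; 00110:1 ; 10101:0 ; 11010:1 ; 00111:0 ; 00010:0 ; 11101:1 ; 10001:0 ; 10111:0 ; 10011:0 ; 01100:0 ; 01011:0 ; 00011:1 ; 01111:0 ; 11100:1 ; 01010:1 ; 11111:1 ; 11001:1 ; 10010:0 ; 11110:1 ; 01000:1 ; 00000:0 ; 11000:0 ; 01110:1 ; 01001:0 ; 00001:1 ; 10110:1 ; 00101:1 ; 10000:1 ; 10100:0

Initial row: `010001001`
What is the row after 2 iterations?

iteration 1: 101000001
iteration 2: 110110111

110110111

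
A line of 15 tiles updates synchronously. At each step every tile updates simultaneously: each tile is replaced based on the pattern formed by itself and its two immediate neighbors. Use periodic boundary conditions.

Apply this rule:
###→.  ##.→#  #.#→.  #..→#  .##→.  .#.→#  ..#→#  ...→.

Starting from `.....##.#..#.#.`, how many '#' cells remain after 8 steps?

6

step 1: ....#.#.####.##
step 2: #..##.#....#..#
step 3: ###.#.##..####.
step 4: ..#.#..###...#.
step 5: .##.###..##.###
step 6: ..#...###.#...#
step 7: ####.#..#.##.##
step 8: ...#.####..#...
count of #: 6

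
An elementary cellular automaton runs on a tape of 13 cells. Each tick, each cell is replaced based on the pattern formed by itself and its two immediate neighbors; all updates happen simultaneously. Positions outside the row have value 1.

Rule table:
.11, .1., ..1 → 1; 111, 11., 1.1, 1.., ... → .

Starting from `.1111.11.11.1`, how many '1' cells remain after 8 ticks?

7

.1....1..1..1
.1...11.11.11
.1..11..1..1.
.1.11..11.11.
.1.1..11..1..
.1.1.11..11.1
.1.1.1..11..1
.1.1.1.11..11
count of 1: 7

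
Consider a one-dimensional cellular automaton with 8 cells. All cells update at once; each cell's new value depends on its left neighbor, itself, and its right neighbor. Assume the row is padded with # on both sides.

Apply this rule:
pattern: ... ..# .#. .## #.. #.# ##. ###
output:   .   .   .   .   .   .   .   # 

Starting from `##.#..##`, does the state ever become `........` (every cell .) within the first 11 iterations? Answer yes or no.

yes

iteration 1: #......#
iteration 2: ........
all cells are . at iteration 2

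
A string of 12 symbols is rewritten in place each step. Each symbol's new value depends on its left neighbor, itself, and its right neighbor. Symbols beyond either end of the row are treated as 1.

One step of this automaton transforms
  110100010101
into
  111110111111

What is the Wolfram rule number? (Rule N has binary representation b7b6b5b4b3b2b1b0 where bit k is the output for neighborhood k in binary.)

position 0: 111 → 1  (bit 7 = 1)
position 1: 110 → 1  (bit 6 = 1)
position 2: 101 → 1  (bit 5 = 1)
position 4: 100 → 1  (bit 4 = 1)
position 11: 011 → 1  (bit 3 = 1)
position 3: 010 → 1  (bit 2 = 1)
position 6: 001 → 1  (bit 1 = 1)
position 5: 000 → 0  (bit 0 = 0)
bits b7..b0 = 11111110 = 254

254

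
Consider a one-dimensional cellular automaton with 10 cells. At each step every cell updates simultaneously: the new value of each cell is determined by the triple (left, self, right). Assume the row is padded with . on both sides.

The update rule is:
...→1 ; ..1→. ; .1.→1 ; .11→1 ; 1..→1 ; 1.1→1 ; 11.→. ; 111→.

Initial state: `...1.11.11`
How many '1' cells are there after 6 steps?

11.111.11.
1.11..11.1
111.1.1.11
1..111111.
11.1.....1
1.111111.1
count of 1: 8

8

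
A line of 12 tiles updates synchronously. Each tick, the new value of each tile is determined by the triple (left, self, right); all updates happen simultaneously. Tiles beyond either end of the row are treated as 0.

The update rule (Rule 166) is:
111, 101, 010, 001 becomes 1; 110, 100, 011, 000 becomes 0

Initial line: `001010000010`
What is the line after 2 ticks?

101100001000

tick 1: 011110000110
tick 2: 101100001000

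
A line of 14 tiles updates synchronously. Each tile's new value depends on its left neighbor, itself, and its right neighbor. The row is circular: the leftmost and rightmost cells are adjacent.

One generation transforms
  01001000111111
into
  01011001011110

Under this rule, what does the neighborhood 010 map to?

1

At position 1 the neighborhood is 010; the next row has 1 there.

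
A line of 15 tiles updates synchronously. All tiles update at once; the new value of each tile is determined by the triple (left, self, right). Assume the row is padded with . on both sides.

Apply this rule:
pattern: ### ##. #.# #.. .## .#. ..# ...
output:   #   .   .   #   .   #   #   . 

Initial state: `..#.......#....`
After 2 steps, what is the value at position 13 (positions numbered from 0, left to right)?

.###.....###...
#.#.#...#.#.#..
position 13 holds .

.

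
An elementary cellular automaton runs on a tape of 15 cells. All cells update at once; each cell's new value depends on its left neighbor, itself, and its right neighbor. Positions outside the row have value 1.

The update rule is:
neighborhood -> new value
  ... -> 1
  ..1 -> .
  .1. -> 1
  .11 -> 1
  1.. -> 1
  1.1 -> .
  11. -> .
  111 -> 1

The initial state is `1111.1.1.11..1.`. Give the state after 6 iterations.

iteration 1: 111..1.1.1.1.1.
iteration 2: 11.1.1.1.1.1.1.
iteration 3: 1..1.1.1.1.1.1.
iteration 4: .1.1.1.1.1.1.1.
iteration 5: .1.1.1.1.1.1.1.  (fixed point — unchanged through iteration 6)

.1.1.1.1.1.1.1.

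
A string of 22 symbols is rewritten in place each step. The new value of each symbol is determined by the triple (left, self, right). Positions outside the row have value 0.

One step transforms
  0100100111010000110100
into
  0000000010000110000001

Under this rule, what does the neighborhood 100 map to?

At position 2 the neighborhood is 100; the next row has 0 there.

0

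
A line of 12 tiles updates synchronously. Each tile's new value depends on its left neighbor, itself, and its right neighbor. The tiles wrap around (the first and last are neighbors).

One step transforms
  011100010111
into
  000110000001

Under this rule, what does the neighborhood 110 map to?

At position 3 the neighborhood is 110; the next row has 1 there.

1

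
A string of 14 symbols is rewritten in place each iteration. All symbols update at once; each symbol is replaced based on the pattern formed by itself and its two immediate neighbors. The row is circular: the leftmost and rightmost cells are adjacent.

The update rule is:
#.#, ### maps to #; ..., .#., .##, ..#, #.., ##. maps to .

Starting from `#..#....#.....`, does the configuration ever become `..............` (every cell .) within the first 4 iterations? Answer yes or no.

yes

..............
all cells are . at iteration 1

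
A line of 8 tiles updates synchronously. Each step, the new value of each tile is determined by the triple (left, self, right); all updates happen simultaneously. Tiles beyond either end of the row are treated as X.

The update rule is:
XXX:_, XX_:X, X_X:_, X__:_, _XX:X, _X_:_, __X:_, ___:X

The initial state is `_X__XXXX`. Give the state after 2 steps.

____X___
_XX___X_

_XX___X_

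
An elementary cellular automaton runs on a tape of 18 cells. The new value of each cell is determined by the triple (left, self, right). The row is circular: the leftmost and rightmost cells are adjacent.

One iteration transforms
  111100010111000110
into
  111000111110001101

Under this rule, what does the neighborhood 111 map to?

At position 1 the neighborhood is 111; the next row has 1 there.

1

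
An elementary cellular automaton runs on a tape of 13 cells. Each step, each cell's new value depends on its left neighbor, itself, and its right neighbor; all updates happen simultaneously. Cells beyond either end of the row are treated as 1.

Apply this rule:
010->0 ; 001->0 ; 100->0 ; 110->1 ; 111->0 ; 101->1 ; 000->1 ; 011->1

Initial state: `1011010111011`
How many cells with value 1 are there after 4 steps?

1111101101110
0000111111011
0110100001110
1111001101011
count of 1: 9

9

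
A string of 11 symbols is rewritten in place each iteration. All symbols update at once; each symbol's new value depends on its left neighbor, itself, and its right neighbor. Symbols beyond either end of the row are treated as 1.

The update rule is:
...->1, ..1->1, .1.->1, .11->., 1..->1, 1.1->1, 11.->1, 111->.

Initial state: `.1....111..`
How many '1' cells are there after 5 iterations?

9

iteration 1: 111111..111
iteration 2: .....111...
iteration 3: 11111..1111
iteration 4: ....111....
iteration 5: 1111..11111
count of 1: 9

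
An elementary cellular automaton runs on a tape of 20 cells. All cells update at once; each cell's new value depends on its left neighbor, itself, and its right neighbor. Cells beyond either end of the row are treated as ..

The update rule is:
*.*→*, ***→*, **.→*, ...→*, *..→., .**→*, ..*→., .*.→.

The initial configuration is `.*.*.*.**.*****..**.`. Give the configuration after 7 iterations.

***************..**.

..*.*.*********..**.
*..*.**********..**.
....***********..**.
***.***********..**.
***************..**.
***************..**.  (fixed point — unchanged through iteration 7)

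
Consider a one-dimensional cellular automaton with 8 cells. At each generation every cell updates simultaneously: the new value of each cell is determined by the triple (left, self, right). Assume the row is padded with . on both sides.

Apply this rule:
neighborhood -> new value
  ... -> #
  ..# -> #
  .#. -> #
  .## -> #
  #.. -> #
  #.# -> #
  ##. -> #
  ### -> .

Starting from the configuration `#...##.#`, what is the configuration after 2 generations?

generation 1: ########
generation 2: #......#

#......#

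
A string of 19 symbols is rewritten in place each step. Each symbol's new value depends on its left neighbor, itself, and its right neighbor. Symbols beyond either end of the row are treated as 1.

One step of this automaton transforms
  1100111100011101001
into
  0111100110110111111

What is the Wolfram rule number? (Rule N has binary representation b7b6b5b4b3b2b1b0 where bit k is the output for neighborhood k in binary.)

126

position 0: 111 → 0  (bit 7 = 0)
position 1: 110 → 1  (bit 6 = 1)
position 14: 101 → 1  (bit 5 = 1)
position 2: 100 → 1  (bit 4 = 1)
position 4: 011 → 1  (bit 3 = 1)
position 15: 010 → 1  (bit 2 = 1)
position 3: 001 → 1  (bit 1 = 1)
position 9: 000 → 0  (bit 0 = 0)
bits b7..b0 = 01111110 = 126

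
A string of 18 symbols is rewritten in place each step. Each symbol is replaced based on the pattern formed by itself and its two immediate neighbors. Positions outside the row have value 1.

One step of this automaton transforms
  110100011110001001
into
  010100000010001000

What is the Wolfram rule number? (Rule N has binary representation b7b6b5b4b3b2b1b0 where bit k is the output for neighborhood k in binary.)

position 0: 111 → 0  (bit 7 = 0)
position 1: 110 → 1  (bit 6 = 1)
position 2: 101 → 0  (bit 5 = 0)
position 4: 100 → 0  (bit 4 = 0)
position 7: 011 → 0  (bit 3 = 0)
position 3: 010 → 1  (bit 2 = 1)
position 6: 001 → 0  (bit 1 = 0)
position 5: 000 → 0  (bit 0 = 0)
bits b7..b0 = 01000100 = 68

68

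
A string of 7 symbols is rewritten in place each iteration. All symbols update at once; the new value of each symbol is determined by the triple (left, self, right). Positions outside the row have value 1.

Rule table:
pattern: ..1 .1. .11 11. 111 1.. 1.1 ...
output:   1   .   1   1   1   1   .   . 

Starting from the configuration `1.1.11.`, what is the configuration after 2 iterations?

11.111.

iteration 1: 1...11.
iteration 2: 11.111.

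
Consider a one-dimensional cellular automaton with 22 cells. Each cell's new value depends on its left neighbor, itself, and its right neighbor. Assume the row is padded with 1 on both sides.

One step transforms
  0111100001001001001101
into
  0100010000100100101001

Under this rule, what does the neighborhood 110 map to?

At position 4 the neighborhood is 110; the next row has 0 there.

0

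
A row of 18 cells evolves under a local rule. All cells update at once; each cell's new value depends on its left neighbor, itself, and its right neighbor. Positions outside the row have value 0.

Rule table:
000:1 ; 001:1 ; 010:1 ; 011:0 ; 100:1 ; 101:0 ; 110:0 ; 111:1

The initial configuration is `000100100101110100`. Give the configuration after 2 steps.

011111111011111010

111111111100100111
011111111011111010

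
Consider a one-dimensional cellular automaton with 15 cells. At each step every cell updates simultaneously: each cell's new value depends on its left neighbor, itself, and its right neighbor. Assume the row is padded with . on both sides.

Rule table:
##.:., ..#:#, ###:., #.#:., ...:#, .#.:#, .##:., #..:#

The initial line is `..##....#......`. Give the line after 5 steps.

step 1: ##..###########
step 2: ..##...........
step 3: ##..###########  (repeats step 1; period 2)
step 5: ##..###########

##..###########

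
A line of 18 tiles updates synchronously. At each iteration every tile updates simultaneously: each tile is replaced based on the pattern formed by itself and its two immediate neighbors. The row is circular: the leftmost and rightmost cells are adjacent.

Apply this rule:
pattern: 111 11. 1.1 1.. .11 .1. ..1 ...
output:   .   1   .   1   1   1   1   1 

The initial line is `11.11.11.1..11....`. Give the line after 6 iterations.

.1.11.11.1........

11.11.11.111111111
.1.11.11.1........
11.11.11.111111111  (repeats iteration 1; period 2)
iteration 6: .1.11.11.1........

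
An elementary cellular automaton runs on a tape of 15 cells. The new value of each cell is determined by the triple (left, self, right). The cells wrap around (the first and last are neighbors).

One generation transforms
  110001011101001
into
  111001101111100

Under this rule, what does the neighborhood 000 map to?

0

At position 3 the neighborhood is 000; the next row has 0 there.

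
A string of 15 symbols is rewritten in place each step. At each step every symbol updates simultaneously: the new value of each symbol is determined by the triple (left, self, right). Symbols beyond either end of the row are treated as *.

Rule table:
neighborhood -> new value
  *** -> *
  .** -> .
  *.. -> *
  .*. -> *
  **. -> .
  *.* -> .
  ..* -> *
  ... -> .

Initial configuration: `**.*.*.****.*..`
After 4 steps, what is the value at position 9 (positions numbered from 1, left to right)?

.

step 1: *..*.*..**..***
step 2: .***.***..**.**
step 3: ..*...*.**....*
step 4: ****.**...*..*.
position 9 holds .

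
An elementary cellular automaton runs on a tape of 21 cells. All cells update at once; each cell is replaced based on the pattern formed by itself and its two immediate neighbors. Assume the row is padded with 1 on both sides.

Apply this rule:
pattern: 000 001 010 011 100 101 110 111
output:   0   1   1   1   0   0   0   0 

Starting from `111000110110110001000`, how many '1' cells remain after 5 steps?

10

000001100100100011001
000011001101100110011
000110011001001100110
001100110011011001100
011001100110010011001
count of 1: 10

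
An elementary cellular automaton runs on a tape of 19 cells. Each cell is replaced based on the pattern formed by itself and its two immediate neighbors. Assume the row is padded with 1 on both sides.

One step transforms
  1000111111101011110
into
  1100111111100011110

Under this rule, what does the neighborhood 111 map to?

At position 5 the neighborhood is 111; the next row has 1 there.

1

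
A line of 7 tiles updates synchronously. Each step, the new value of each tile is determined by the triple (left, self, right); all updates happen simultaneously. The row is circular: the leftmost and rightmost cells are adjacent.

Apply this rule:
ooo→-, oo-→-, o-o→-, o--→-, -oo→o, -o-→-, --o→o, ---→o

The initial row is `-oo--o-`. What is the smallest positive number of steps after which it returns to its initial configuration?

7

oo--o--
o--o--o
--o--oo
-o--oo-
o--oo--
--oo--o
-oo--o-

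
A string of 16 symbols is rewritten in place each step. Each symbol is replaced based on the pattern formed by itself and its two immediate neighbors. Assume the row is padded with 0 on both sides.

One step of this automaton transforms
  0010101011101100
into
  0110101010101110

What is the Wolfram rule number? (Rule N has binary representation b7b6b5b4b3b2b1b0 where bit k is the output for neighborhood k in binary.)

position 9: 111 → 0  (bit 7 = 0)
position 10: 110 → 1  (bit 6 = 1)
position 3: 101 → 0  (bit 5 = 0)
position 14: 100 → 1  (bit 4 = 1)
position 8: 011 → 1  (bit 3 = 1)
position 2: 010 → 1  (bit 2 = 1)
position 1: 001 → 1  (bit 1 = 1)
position 0: 000 → 0  (bit 0 = 0)
bits b7..b0 = 01011110 = 94

94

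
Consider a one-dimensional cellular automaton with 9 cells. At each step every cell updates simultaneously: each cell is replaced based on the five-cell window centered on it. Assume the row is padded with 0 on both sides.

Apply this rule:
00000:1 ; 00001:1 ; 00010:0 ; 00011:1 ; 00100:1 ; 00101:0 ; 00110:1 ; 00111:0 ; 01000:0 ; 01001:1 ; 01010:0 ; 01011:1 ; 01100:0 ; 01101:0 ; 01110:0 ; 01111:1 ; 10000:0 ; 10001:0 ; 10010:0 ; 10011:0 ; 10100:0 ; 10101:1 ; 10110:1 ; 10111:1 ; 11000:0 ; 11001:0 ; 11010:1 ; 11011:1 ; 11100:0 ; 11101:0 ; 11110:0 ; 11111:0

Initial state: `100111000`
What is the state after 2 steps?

100011101

step 1: 110000001
step 2: 100011101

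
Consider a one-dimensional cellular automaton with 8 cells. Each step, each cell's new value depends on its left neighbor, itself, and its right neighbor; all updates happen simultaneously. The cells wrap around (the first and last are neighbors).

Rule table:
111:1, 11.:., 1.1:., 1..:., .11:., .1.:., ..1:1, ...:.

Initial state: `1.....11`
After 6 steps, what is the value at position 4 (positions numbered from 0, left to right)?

.....1.1
....1...
...1....
..1.....
.1......
1.......
position 4 holds .

.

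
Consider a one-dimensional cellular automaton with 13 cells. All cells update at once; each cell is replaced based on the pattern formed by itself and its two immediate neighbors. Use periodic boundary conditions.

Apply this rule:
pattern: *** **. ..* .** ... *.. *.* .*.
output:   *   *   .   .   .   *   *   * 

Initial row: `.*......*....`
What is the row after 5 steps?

step 1: .**.....**...
step 2: ..**.....**..
step 3: ...**.....**.
step 4: ....**.....**
step 5: *....**.....*

*....**.....*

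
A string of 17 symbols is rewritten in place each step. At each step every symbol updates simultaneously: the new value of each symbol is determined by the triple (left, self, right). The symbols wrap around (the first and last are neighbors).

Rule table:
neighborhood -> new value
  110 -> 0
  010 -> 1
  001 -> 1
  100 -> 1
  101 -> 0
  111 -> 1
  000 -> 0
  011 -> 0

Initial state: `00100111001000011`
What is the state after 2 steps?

11111010111100100
01110010011011111

01110010011011111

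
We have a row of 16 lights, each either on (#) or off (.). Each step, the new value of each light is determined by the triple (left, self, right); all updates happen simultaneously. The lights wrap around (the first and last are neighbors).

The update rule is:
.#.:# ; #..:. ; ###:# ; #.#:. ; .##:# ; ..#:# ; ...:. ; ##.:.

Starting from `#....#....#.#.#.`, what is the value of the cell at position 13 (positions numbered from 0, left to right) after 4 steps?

#...##...##.#.#.
#..##...##..#.#.
#.##...##..##.#.
#.#...##..##..#.
position 13 holds .

.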